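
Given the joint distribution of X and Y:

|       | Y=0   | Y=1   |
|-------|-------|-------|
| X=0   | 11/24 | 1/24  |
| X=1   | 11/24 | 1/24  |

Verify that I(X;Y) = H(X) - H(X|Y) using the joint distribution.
Left side, from I(X;Y) = H(X) + H(Y) - H(X,Y):
Marginal P(X) (row sums):
  P(X=0) = 11/24 + 1/24 = 1/2
  P(X=1) = 11/24 + 1/24 = 1/2
Marginal P(Y) (column sums):
  P(Y=0) = 11/24 + 11/24 = 11/12
  P(Y=1) = 1/24 + 1/24 = 1/12

H(X) = -[(1/2)·log₂(1/2) + (1/2)·log₂(1/2)]
  = 0.5000 + 0.5000
  = 1.0000 bits
H(Y) = -[(11/12)·log₂(11/12) + (1/12)·log₂(1/12)]
  = 0.1151 + 0.2987
  = 0.4138 bits
H(X,Y) = -[(11/24)·log₂(11/24) + (1/24)·log₂(1/24) + (11/24)·log₂(11/24) + (1/24)·log₂(1/24)]
  = 0.5159 + 0.1910 + 0.5159 + 0.1910
  = 1.4138 bits

I(X;Y) = H(X) + H(Y) - H(X,Y)
  = 1.0000 + 0.4138 - 1.4138
  = 0.0000 bits

Right side, with H(X|Y) computed directly from the conditional probabilities:
H(X|Y) = -Σ P(X,Y)·log₂ P(X|Y), where P(X|Y) = P(X,Y) / P(Y)
  (X=0,Y=0): P(X|Y) = (11/24)/(11/12) = 1/2;  -(11/24)·log₂(1/2) = 0.4583
  (X=0,Y=1): P(X|Y) = (1/24)/(1/12) = 1/2;  -(1/24)·log₂(1/2) = 0.0417
  (X=1,Y=0): P(X|Y) = (11/24)/(11/12) = 1/2;  -(11/24)·log₂(1/2) = 0.4583
  (X=1,Y=1): P(X|Y) = (1/24)/(1/12) = 1/2;  -(1/24)·log₂(1/2) = 0.0417
H(X|Y) = 0.4583 + 0.0417 + 0.4583 + 0.0417
  = 1.0000 bits
H(X) - H(X|Y) = 1.0000 - 1.0000 = 0.0000 bits

Both sides equal 0.0000 bits, so I(X;Y) = H(X) - H(X|Y) ✓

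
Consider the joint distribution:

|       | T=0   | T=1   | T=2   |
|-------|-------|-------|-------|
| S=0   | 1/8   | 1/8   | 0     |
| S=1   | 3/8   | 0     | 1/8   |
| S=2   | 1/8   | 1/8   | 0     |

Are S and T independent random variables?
Marginal P(S) (row sums):
  P(S=0) = 1/8 + 1/8 + 0 = 1/4
  P(S=1) = 3/8 + 0 + 1/8 = 1/2
  P(S=2) = 1/8 + 1/8 + 0 = 1/4
Marginal P(T) (column sums):
  P(T=0) = 1/8 + 3/8 + 1/8 = 5/8
  P(T=1) = 1/8 + 0 + 1/8 = 1/4
  P(T=2) = 0 + 1/8 + 0 = 1/8

S and T are independent iff P(S=i,T=j) = P(S=i)·P(T=j) for every cell.
  P(S=0)·P(T=0) = 1/4 × 5/8 = 5/32, but P(S=0,T=0) = 1/8 ✗

No, S and T are not independent. Quantitatively, I(S;T) > 0:

H(S) = -[(1/4)·log₂(1/4) + (1/2)·log₂(1/2) + (1/4)·log₂(1/4)]
  = 0.5000 + 0.5000 + 0.5000
  = 1.5000 bits
H(T) = -[(5/8)·log₂(5/8) + (1/4)·log₂(1/4) + (1/8)·log₂(1/8)]
  = 0.4238 + 0.5000 + 0.3750
  = 1.2988 bits
H(S,T) = -[(1/8)·log₂(1/8) + (1/8)·log₂(1/8) + (3/8)·log₂(3/8) + (1/8)·log₂(1/8) + (1/8)·log₂(1/8) + (1/8)·log₂(1/8)]
  = 0.3750 + 0.3750 + 0.5306 + 0.3750 + 0.3750 + 0.3750
  = 2.4056 bits
I(S;T) = H(S) + H(T) - H(S,T) = 1.5000 + 1.2988 - 2.4056 = 0.3932 bits > 0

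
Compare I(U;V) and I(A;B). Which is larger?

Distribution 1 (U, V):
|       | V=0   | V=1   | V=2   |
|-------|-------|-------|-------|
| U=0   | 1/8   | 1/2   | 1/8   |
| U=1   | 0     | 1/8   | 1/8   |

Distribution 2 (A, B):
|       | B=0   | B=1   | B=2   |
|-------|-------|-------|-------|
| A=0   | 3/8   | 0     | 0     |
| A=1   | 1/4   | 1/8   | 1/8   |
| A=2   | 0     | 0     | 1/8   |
Distribution 1 (U, V):
Marginal P(U) (row sums):
  P(U=0) = 1/8 + 1/2 + 1/8 = 3/4
  P(U=1) = 0 + 1/8 + 1/8 = 1/4
Marginal P(V) (column sums):
  P(V=0) = 1/8 + 0 = 1/8
  P(V=1) = 1/2 + 1/8 = 5/8
  P(V=2) = 1/8 + 1/8 = 1/4

H(U) = -[(3/4)·log₂(3/4) + (1/4)·log₂(1/4)]
  = 0.3113 + 0.5000
  = 0.8113 bits
H(V) = -[(1/8)·log₂(1/8) + (5/8)·log₂(5/8) + (1/4)·log₂(1/4)]
  = 0.3750 + 0.4238 + 0.5000
  = 1.2988 bits
H(U,V) = -[(1/8)·log₂(1/8) + (1/2)·log₂(1/2) + (1/8)·log₂(1/8) + (1/8)·log₂(1/8) + (1/8)·log₂(1/8)]
  = 0.3750 + 0.5000 + 0.3750 + 0.3750 + 0.3750
  = 2.0000 bits

I(U;V) = H(U) + H(V) - H(U,V)
  = 0.8113 + 1.2988 - 2.0000
  = 0.1101 bits

Distribution 2 (A, B):
Marginal P(A) (row sums):
  P(A=0) = 3/8 + 0 + 0 = 3/8
  P(A=1) = 1/4 + 1/8 + 1/8 = 1/2
  P(A=2) = 0 + 0 + 1/8 = 1/8
Marginal P(B) (column sums):
  P(B=0) = 3/8 + 1/4 + 0 = 5/8
  P(B=1) = 0 + 1/8 + 0 = 1/8
  P(B=2) = 0 + 1/8 + 1/8 = 1/4

H(A) = -[(3/8)·log₂(3/8) + (1/2)·log₂(1/2) + (1/8)·log₂(1/8)]
  = 0.5306 + 0.5000 + 0.3750
  = 1.4056 bits
H(B) = -[(5/8)·log₂(5/8) + (1/8)·log₂(1/8) + (1/4)·log₂(1/4)]
  = 0.4238 + 0.3750 + 0.5000
  = 1.2988 bits
H(A,B) = -[(3/8)·log₂(3/8) + (1/4)·log₂(1/4) + (1/8)·log₂(1/8) + (1/8)·log₂(1/8) + (1/8)·log₂(1/8)]
  = 0.5306 + 0.5000 + 0.3750 + 0.3750 + 0.3750
  = 2.1556 bits

I(A;B) = H(A) + H(B) - H(A,B)
  = 1.4056 + 1.2988 - 2.1556
  = 0.5488 bits

I(A;B) = 0.5488 bits > I(U;V) = 0.1101 bits, so (A, B) has the higher mutual information (stronger dependence).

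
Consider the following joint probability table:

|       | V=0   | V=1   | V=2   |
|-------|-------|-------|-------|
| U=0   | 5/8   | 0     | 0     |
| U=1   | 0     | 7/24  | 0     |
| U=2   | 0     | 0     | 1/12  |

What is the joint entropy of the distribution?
H(U,V) = -Σ P(U,V) log₂ P(U,V), summed over the non-zero cells:
H(U,V) = -[(5/8)·log₂(5/8) + (7/24)·log₂(7/24) + (1/12)·log₂(1/12)]
  = 0.4238 + 0.5185 + 0.2987
  = 1.2410 bits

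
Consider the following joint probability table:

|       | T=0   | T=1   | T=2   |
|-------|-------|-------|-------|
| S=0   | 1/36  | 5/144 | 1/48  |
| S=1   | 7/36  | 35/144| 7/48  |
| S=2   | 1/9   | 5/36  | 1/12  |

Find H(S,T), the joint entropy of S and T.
H(S,T) = -Σ P(S,T) log₂ P(S,T), summed over the non-zero cells:
H(S,T) = -[(1/36)·log₂(1/36) + (5/144)·log₂(5/144) + (1/48)·log₂(1/48) + (7/36)·log₂(7/36) + (35/144)·log₂(35/144) + (7/48)·log₂(7/48) + (1/9)·log₂(1/9) + (5/36)·log₂(5/36) + (1/12)·log₂(1/12)]
  = 0.1436 + 0.1683 + 0.1164 + 0.4594 + 0.4960 + 0.4051 + 0.3522 + 0.3956 + 0.2987
  = 2.8353 bits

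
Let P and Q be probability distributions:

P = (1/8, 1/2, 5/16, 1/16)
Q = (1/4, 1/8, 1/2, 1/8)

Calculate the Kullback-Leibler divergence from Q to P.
D(P||Q) = Σ P(i) log₂(P(i)/Q(i))
  i=0: (1/8) × log₂((1/8)/(1/4)) = (1/8) × log₂(1/2) = -0.1250
  i=1: (1/2) × log₂((1/2)/(1/8)) = (1/2) × log₂(4) = 1.0000
  i=2: (5/16) × log₂((5/16)/(1/2)) = (5/16) × log₂(5/8) = -0.2119
  i=3: (1/16) × log₂((1/16)/(1/8)) = (1/16) × log₂(1/2) = -0.0625
D(P||Q) = -0.1250 + 1.0000 - 0.2119 - 0.0625
  = 0.6006 bits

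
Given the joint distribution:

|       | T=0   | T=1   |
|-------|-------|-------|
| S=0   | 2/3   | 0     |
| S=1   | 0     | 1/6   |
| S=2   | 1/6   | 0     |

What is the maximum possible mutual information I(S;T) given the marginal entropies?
The upper bound on mutual information is I(S;T) ≤ min(H(S), H(T)).

Marginal P(S) (row sums):
  P(S=0) = 2/3 + 0 = 2/3
  P(S=1) = 0 + 1/6 = 1/6
  P(S=2) = 1/6 + 0 = 1/6
Marginal P(T) (column sums):
  P(T=0) = 2/3 + 0 + 1/6 = 5/6
  P(T=1) = 0 + 1/6 + 0 = 1/6

H(S) = -[(2/3)·log₂(2/3) + (1/6)·log₂(1/6) + (1/6)·log₂(1/6)]
  = 0.3900 + 0.4308 + 0.4308
  = 1.2516 bits
H(T) = -[(5/6)·log₂(5/6) + (1/6)·log₂(1/6)]
  = 0.2192 + 0.4308
  = 0.6500 bits

Maximum possible I(S;T) = min(1.2516, 0.6500) = 0.6500 bits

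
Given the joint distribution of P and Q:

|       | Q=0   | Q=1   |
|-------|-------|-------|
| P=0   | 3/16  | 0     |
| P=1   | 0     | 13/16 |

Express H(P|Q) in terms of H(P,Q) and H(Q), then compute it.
H(P|Q) = H(P,Q) - H(Q)

Marginal P(Q) (column sums):
  P(Q=0) = 3/16 + 0 = 3/16
  P(Q=1) = 0 + 13/16 = 13/16

H(P,Q) = -[(3/16)·log₂(3/16) + (13/16)·log₂(13/16)]
  = 0.4528 + 0.2434
  = 0.6962 bits
H(Q) = -[(3/16)·log₂(3/16) + (13/16)·log₂(13/16)]
  = 0.4528 + 0.2434
  = 0.6962 bits

H(P|Q) = 0.6962 - 0.6962 = 0.0000 bits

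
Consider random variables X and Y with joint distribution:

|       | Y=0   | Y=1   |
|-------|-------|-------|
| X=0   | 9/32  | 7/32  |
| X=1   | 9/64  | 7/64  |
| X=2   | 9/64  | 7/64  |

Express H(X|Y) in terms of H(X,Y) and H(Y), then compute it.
H(X|Y) = H(X,Y) - H(Y)

Marginal P(Y) (column sums):
  P(Y=0) = 9/32 + 9/64 + 9/64 = 9/16
  P(Y=1) = 7/32 + 7/64 + 7/64 = 7/16

H(X,Y) = -[(9/32)·log₂(9/32) + (7/32)·log₂(7/32) + (9/64)·log₂(9/64) + (7/64)·log₂(7/64) + (9/64)·log₂(9/64) + (7/64)·log₂(7/64)]
  = 0.5147 + 0.4796 + 0.3980 + 0.3492 + 0.3980 + 0.3492
  = 2.4887 bits
H(Y) = -[(9/16)·log₂(9/16) + (7/16)·log₂(7/16)]
  = 0.4669 + 0.5218
  = 0.9887 bits

H(X|Y) = 2.4887 - 0.9887 = 1.5000 bits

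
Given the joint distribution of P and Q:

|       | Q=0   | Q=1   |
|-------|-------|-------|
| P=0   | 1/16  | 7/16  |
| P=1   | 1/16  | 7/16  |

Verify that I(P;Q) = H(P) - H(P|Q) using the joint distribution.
Left side, from I(P;Q) = H(P) + H(Q) - H(P,Q):
Marginal P(P) (row sums):
  P(P=0) = 1/16 + 7/16 = 1/2
  P(P=1) = 1/16 + 7/16 = 1/2
Marginal P(Q) (column sums):
  P(Q=0) = 1/16 + 1/16 = 1/8
  P(Q=1) = 7/16 + 7/16 = 7/8

H(P) = -[(1/2)·log₂(1/2) + (1/2)·log₂(1/2)]
  = 0.5000 + 0.5000
  = 1.0000 bits
H(Q) = -[(1/8)·log₂(1/8) + (7/8)·log₂(7/8)]
  = 0.3750 + 0.1686
  = 0.5436 bits
H(P,Q) = -[(1/16)·log₂(1/16) + (7/16)·log₂(7/16) + (1/16)·log₂(1/16) + (7/16)·log₂(7/16)]
  = 0.2500 + 0.5218 + 0.2500 + 0.5218
  = 1.5436 bits

I(P;Q) = H(P) + H(Q) - H(P,Q)
  = 1.0000 + 0.5436 - 1.5436
  = 0.0000 bits

Right side, with H(P|Q) computed directly from the conditional probabilities:
H(P|Q) = -Σ P(P,Q)·log₂ P(P|Q), where P(P|Q) = P(P,Q) / P(Q)
  (P=0,Q=0): P(P|Q) = (1/16)/(1/8) = 1/2;  -(1/16)·log₂(1/2) = 0.0625
  (P=0,Q=1): P(P|Q) = (7/16)/(7/8) = 1/2;  -(7/16)·log₂(1/2) = 0.4375
  (P=1,Q=0): P(P|Q) = (1/16)/(1/8) = 1/2;  -(1/16)·log₂(1/2) = 0.0625
  (P=1,Q=1): P(P|Q) = (7/16)/(7/8) = 1/2;  -(7/16)·log₂(1/2) = 0.4375
H(P|Q) = 0.0625 + 0.4375 + 0.0625 + 0.4375
  = 1.0000 bits
H(P) - H(P|Q) = 1.0000 - 1.0000 = 0.0000 bits

Both sides equal 0.0000 bits, so I(P;Q) = H(P) - H(P|Q) ✓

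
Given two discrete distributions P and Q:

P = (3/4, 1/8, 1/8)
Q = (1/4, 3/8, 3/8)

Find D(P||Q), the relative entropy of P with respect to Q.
D(P||Q) = Σ P(i) log₂(P(i)/Q(i))
  i=0: (3/4) × log₂((3/4)/(1/4)) = (3/4) × log₂(3) = 1.1887
  i=1: (1/8) × log₂((1/8)/(3/8)) = (1/8) × log₂(1/3) = -0.1981
  i=2: (1/8) × log₂((1/8)/(3/8)) = (1/8) × log₂(1/3) = -0.1981
D(P||Q) = 1.1887 - 0.1981 - 0.1981
  = 0.7925 bits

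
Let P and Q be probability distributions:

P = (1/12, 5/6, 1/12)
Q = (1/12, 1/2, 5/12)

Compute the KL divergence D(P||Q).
D(P||Q) = Σ P(i) log₂(P(i)/Q(i))
  i=0: (1/12) × log₂((1/12)/(1/12)) = (1/12) × log₂(1) = 0.0000
  i=1: (5/6) × log₂((5/6)/(1/2)) = (5/6) × log₂(5/3) = 0.6141
  i=2: (1/12) × log₂((1/12)/(5/12)) = (1/12) × log₂(1/5) = -0.1935
D(P||Q) = 0.0000 + 0.6141 - 0.1935
  = 0.4206 bits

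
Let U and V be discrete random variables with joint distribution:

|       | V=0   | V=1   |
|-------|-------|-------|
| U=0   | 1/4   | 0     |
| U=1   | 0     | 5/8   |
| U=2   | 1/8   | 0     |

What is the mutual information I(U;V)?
Marginal P(U) (row sums):
  P(U=0) = 1/4 + 0 = 1/4
  P(U=1) = 0 + 5/8 = 5/8
  P(U=2) = 1/8 + 0 = 1/8
Marginal P(V) (column sums):
  P(V=0) = 1/4 + 0 + 1/8 = 3/8
  P(V=1) = 0 + 5/8 + 0 = 5/8

H(U) = -[(1/4)·log₂(1/4) + (5/8)·log₂(5/8) + (1/8)·log₂(1/8)]
  = 0.5000 + 0.4238 + 0.3750
  = 1.2988 bits
H(V) = -[(3/8)·log₂(3/8) + (5/8)·log₂(5/8)]
  = 0.5306 + 0.4238
  = 0.9544 bits
H(U,V) = -[(1/4)·log₂(1/4) + (5/8)·log₂(5/8) + (1/8)·log₂(1/8)]
  = 0.5000 + 0.4238 + 0.3750
  = 1.2988 bits

I(U;V) = H(U) + H(V) - H(U,V)
  = 1.2988 + 0.9544 - 1.2988
  = 0.9544 bits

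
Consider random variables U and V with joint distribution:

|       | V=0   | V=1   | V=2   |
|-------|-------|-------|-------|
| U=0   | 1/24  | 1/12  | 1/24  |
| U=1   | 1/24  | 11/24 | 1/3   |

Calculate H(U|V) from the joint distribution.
Marginal P(V) (column sums):
  P(V=0) = 1/24 + 1/24 = 1/12
  P(V=1) = 1/12 + 11/24 = 13/24
  P(V=2) = 1/24 + 1/3 = 3/8

H(U|V) = -Σ P(U,V)·log₂ P(U|V), where P(U|V) = P(U,V) / P(V)
  (U=0,V=0): P(U|V) = (1/24)/(1/12) = 1/2;  -(1/24)·log₂(1/2) = 0.0417
  (U=0,V=1): P(U|V) = (1/12)/(13/24) = 2/13;  -(1/12)·log₂(2/13) = 0.2250
  (U=0,V=2): P(U|V) = (1/24)/(3/8) = 1/9;  -(1/24)·log₂(1/9) = 0.1321
  (U=1,V=0): P(U|V) = (1/24)/(1/12) = 1/2;  -(1/24)·log₂(1/2) = 0.0417
  (U=1,V=1): P(U|V) = (11/24)/(13/24) = 11/13;  -(11/24)·log₂(11/13) = 0.1105
  (U=1,V=2): P(U|V) = (1/3)/(3/8) = 8/9;  -(1/3)·log₂(8/9) = 0.0566
H(U|V) = 0.0417 + 0.2250 + 0.1321 + 0.0417 + 0.1105 + 0.0566
  = 0.6076 bits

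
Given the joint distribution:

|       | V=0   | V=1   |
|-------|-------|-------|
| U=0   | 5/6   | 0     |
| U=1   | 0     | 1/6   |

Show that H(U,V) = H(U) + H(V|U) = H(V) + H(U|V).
Marginal P(U) (row sums):
  P(U=0) = 5/6 + 0 = 5/6
  P(U=1) = 0 + 1/6 = 1/6
Marginal P(V) (column sums):
  P(V=0) = 5/6 + 0 = 5/6
  P(V=1) = 0 + 1/6 = 1/6

Decomposition 1: H(U) + H(V|U)
H(U) = -[(5/6)·log₂(5/6) + (1/6)·log₂(1/6)]
  = 0.2192 + 0.4308
  = 0.6500 bits
H(V|U) = -Σ P(U,V)·log₂ P(V|U), where P(V|U) = P(U,V) / P(U)
  (cells with P(U,V) = 0 contribute 0)
  (U=0,V=0): P(V|U) = (5/6)/(5/6) = 1;  -(5/6)·log₂(1) = 0.0000
  (U=1,V=1): P(V|U) = (1/6)/(1/6) = 1;  -(1/6)·log₂(1) = 0.0000
H(V|U) = 0.0000 + 0.0000
  = 0.0000 bits
H(U) + H(V|U) = 0.6500 + 0.0000 = 0.6500 bits

Decomposition 2: H(V) + H(U|V)
H(V) = -[(5/6)·log₂(5/6) + (1/6)·log₂(1/6)]
  = 0.2192 + 0.4308
  = 0.6500 bits
H(U|V) = -Σ P(U,V)·log₂ P(U|V), where P(U|V) = P(U,V) / P(V)
  (cells with P(U,V) = 0 contribute 0)
  (U=0,V=0): P(U|V) = (5/6)/(5/6) = 1;  -(5/6)·log₂(1) = 0.0000
  (U=1,V=1): P(U|V) = (1/6)/(1/6) = 1;  -(1/6)·log₂(1) = 0.0000
H(U|V) = 0.0000 + 0.0000
  = 0.0000 bits
H(V) + H(U|V) = 0.6500 + 0.0000 = 0.6500 bits

Direct computation of the joint entropy:
H(U,V) = -[(5/6)·log₂(5/6) + (1/6)·log₂(1/6)]
  = 0.2192 + 0.4308
  = 0.6500 bits

All three agree: H(U,V) = 0.6500 bits ✓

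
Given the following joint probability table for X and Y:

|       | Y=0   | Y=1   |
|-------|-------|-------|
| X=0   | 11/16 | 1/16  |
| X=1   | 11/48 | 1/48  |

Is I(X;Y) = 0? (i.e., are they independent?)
Marginal P(X) (row sums):
  P(X=0) = 11/16 + 1/16 = 3/4
  P(X=1) = 11/48 + 1/48 = 1/4
Marginal P(Y) (column sums):
  P(Y=0) = 11/16 + 11/48 = 11/12
  P(Y=1) = 1/16 + 1/48 = 1/12

X and Y are independent iff P(X=i,Y=j) = P(X=i)·P(Y=j) for every cell.
  P(X=0)·P(Y=0) = 3/4 × 11/12 = 11/16 = P(X=0,Y=0) ✓
  P(X=0)·P(Y=1) = 3/4 × 1/12 = 1/16 = P(X=0,Y=1) ✓
  P(X=1)·P(Y=0) = 1/4 × 11/12 = 11/48 = P(X=1,Y=0) ✓
  P(X=1)·P(Y=1) = 1/4 × 1/12 = 1/48 = P(X=1,Y=1) ✓

Yes, X and Y are independent: every cell factors, so I(X;Y) = 0 bits.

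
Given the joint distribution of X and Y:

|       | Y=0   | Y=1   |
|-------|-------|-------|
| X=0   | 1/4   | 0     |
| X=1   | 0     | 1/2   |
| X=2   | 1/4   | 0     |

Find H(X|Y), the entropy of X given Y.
Marginal P(Y) (column sums):
  P(Y=0) = 1/4 + 0 + 1/4 = 1/2
  P(Y=1) = 0 + 1/2 + 0 = 1/2

H(X|Y) = -Σ P(X,Y)·log₂ P(X|Y), where P(X|Y) = P(X,Y) / P(Y)
  (cells with P(X,Y) = 0 contribute 0)
  (X=0,Y=0): P(X|Y) = (1/4)/(1/2) = 1/2;  -(1/4)·log₂(1/2) = 0.2500
  (X=1,Y=1): P(X|Y) = (1/2)/(1/2) = 1;  -(1/2)·log₂(1) = 0.0000
  (X=2,Y=0): P(X|Y) = (1/4)/(1/2) = 1/2;  -(1/4)·log₂(1/2) = 0.2500
H(X|Y) = 0.2500 + 0.0000 + 0.2500
  = 0.5000 bits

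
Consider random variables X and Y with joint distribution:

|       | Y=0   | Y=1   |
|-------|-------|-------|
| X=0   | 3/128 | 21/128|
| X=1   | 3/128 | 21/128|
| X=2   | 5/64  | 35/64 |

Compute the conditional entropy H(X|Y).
Marginal P(Y) (column sums):
  P(Y=0) = 3/128 + 3/128 + 5/64 = 1/8
  P(Y=1) = 21/128 + 21/128 + 35/64 = 7/8

H(X|Y) = -Σ P(X,Y)·log₂ P(X|Y), where P(X|Y) = P(X,Y) / P(Y)
  (X=0,Y=0): P(X|Y) = (3/128)/(1/8) = 3/16;  -(3/128)·log₂(3/16) = 0.0566
  (X=0,Y=1): P(X|Y) = (21/128)/(7/8) = 3/16;  -(21/128)·log₂(3/16) = 0.3962
  (X=1,Y=0): P(X|Y) = (3/128)/(1/8) = 3/16;  -(3/128)·log₂(3/16) = 0.0566
  (X=1,Y=1): P(X|Y) = (21/128)/(7/8) = 3/16;  -(21/128)·log₂(3/16) = 0.3962
  (X=2,Y=0): P(X|Y) = (5/64)/(1/8) = 5/8;  -(5/64)·log₂(5/8) = 0.0530
  (X=2,Y=1): P(X|Y) = (35/64)/(7/8) = 5/8;  -(35/64)·log₂(5/8) = 0.3708
H(X|Y) = 0.0566 + 0.3962 + 0.0566 + 0.3962 + 0.0530 + 0.3708
  = 1.3294 bits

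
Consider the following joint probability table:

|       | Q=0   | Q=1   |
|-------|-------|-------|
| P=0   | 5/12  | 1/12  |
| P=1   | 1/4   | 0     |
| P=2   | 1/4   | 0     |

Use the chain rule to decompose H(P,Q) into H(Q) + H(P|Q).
By the chain rule: H(P,Q) = H(Q) + H(P|Q)

Marginal P(Q) (column sums):
  P(Q=0) = 5/12 + 1/4 + 1/4 = 11/12
  P(Q=1) = 1/12 + 0 + 0 = 1/12
H(Q) = -[(11/12)·log₂(11/12) + (1/12)·log₂(1/12)]
  = 0.1151 + 0.2987
  = 0.4138 bits
H(P|Q) = -Σ P(P,Q)·log₂ P(P|Q), where P(P|Q) = P(P,Q) / P(Q)
  (cells with P(P,Q) = 0 contribute 0)
  (P=0,Q=0): P(P|Q) = (5/12)/(11/12) = 5/11;  -(5/12)·log₂(5/11) = 0.4740
  (P=0,Q=1): P(P|Q) = (1/12)/(1/12) = 1;  -(1/12)·log₂(1) = 0.0000
  (P=1,Q=0): P(P|Q) = (1/4)/(11/12) = 3/11;  -(1/4)·log₂(3/11) = 0.4686
  (P=2,Q=0): P(P|Q) = (1/4)/(11/12) = 3/11;  -(1/4)·log₂(3/11) = 0.4686
H(P|Q) = 0.4740 + 0.0000 + 0.4686 + 0.4686
  = 1.4112 bits

H(P,Q) = H(Q) + H(P|Q) = 0.4138 + 1.4112 = 1.8250 bits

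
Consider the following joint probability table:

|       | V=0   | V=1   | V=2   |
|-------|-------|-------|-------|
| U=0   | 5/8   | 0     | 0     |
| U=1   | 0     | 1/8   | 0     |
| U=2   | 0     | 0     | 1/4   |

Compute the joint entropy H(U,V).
H(U,V) = -Σ P(U,V) log₂ P(U,V), summed over the non-zero cells:
H(U,V) = -[(5/8)·log₂(5/8) + (1/8)·log₂(1/8) + (1/4)·log₂(1/4)]
  = 0.4238 + 0.3750 + 0.5000
  = 1.2988 bits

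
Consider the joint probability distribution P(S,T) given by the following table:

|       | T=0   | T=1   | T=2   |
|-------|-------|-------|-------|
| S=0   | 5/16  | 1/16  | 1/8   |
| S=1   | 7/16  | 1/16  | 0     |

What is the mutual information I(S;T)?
Marginal P(S) (row sums):
  P(S=0) = 5/16 + 1/16 + 1/8 = 1/2
  P(S=1) = 7/16 + 1/16 + 0 = 1/2
Marginal P(T) (column sums):
  P(T=0) = 5/16 + 7/16 = 3/4
  P(T=1) = 1/16 + 1/16 = 1/8
  P(T=2) = 1/8 + 0 = 1/8

H(S) = -[(1/2)·log₂(1/2) + (1/2)·log₂(1/2)]
  = 0.5000 + 0.5000
  = 1.0000 bits
H(T) = -[(3/4)·log₂(3/4) + (1/8)·log₂(1/8) + (1/8)·log₂(1/8)]
  = 0.3113 + 0.3750 + 0.3750
  = 1.0613 bits
H(S,T) = -[(5/16)·log₂(5/16) + (1/16)·log₂(1/16) + (1/8)·log₂(1/8) + (7/16)·log₂(7/16) + (1/16)·log₂(1/16)]
  = 0.5244 + 0.2500 + 0.3750 + 0.5218 + 0.2500
  = 1.9212 bits

I(S;T) = H(S) + H(T) - H(S,T)
  = 1.0000 + 1.0613 - 1.9212
  = 0.1401 bits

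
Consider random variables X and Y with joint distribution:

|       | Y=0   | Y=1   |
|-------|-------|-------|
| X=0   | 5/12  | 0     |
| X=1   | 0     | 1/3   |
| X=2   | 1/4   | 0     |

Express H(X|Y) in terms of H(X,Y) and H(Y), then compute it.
H(X|Y) = H(X,Y) - H(Y)

Marginal P(Y) (column sums):
  P(Y=0) = 5/12 + 0 + 1/4 = 2/3
  P(Y=1) = 0 + 1/3 + 0 = 1/3

H(X,Y) = -[(5/12)·log₂(5/12) + (1/3)·log₂(1/3) + (1/4)·log₂(1/4)]
  = 0.5263 + 0.5283 + 0.5000
  = 1.5546 bits
H(Y) = -[(2/3)·log₂(2/3) + (1/3)·log₂(1/3)]
  = 0.3900 + 0.5283
  = 0.9183 bits

H(X|Y) = 1.5546 - 0.9183 = 0.6363 bits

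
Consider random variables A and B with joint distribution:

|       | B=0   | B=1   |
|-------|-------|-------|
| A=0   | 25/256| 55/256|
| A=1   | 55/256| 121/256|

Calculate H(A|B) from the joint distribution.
Marginal P(B) (column sums):
  P(B=0) = 25/256 + 55/256 = 5/16
  P(B=1) = 55/256 + 121/256 = 11/16

H(A|B) = -Σ P(A,B)·log₂ P(A|B), where P(A|B) = P(A,B) / P(B)
  (A=0,B=0): P(A|B) = (25/256)/(5/16) = 5/16;  -(25/256)·log₂(5/16) = 0.1639
  (A=0,B=1): P(A|B) = (55/256)/(11/16) = 5/16;  -(55/256)·log₂(5/16) = 0.3605
  (A=1,B=0): P(A|B) = (55/256)/(5/16) = 11/16;  -(55/256)·log₂(11/16) = 0.1161
  (A=1,B=1): P(A|B) = (121/256)/(11/16) = 11/16;  -(121/256)·log₂(11/16) = 0.2555
H(A|B) = 0.1639 + 0.3605 + 0.1161 + 0.2555
  = 0.8960 bits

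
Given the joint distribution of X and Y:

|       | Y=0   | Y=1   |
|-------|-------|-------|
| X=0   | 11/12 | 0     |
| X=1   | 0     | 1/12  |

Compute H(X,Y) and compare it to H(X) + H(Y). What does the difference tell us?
Marginal P(X) (row sums):
  P(X=0) = 11/12 + 0 = 11/12
  P(X=1) = 0 + 1/12 = 1/12
Marginal P(Y) (column sums):
  P(Y=0) = 11/12 + 0 = 11/12
  P(Y=1) = 0 + 1/12 = 1/12

H(X,Y) = -[(11/12)·log₂(11/12) + (1/12)·log₂(1/12)]
  = 0.1151 + 0.2987
  = 0.4138 bits
H(X) = -[(11/12)·log₂(11/12) + (1/12)·log₂(1/12)]
  = 0.1151 + 0.2987
  = 0.4138 bits
H(Y) = -[(11/12)·log₂(11/12) + (1/12)·log₂(1/12)]
  = 0.1151 + 0.2987
  = 0.4138 bits

H(X) + H(Y) = 0.4138 + 0.4138 = 0.8276 bits
Difference: H(X) + H(Y) - H(X,Y) = 0.8276 - 0.4138 = 0.4138 bits = I(X;Y)

The difference is the mutual information; it is positive here, so X and Y are dependent (knowing one reduces uncertainty about the other by 0.4138 bits).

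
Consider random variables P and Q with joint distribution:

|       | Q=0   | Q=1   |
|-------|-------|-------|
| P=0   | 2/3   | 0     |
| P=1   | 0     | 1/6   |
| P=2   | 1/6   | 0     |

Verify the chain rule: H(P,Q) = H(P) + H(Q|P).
Left side:
H(P,Q) = -[(2/3)·log₂(2/3) + (1/6)·log₂(1/6) + (1/6)·log₂(1/6)]
  = 0.3900 + 0.4308 + 0.4308
  = 1.2516 bits

Right side:
Marginal P(P) (row sums):
  P(P=0) = 2/3 + 0 = 2/3
  P(P=1) = 0 + 1/6 = 1/6
  P(P=2) = 1/6 + 0 = 1/6
H(P) = -[(2/3)·log₂(2/3) + (1/6)·log₂(1/6) + (1/6)·log₂(1/6)]
  = 0.3900 + 0.4308 + 0.4308
  = 1.2516 bits
H(Q|P) = -Σ P(P,Q)·log₂ P(Q|P), where P(Q|P) = P(P,Q) / P(P)
  (cells with P(P,Q) = 0 contribute 0)
  (P=0,Q=0): P(Q|P) = (2/3)/(2/3) = 1;  -(2/3)·log₂(1) = 0.0000
  (P=1,Q=1): P(Q|P) = (1/6)/(1/6) = 1;  -(1/6)·log₂(1) = 0.0000
  (P=2,Q=0): P(Q|P) = (1/6)/(1/6) = 1;  -(1/6)·log₂(1) = 0.0000
H(Q|P) = 0.0000 + 0.0000 + 0.0000
  = 0.0000 bits
H(P) + H(Q|P) = 1.2516 + 0.0000 = 1.2516 bits

Both sides equal 1.2516 bits, so the chain rule holds ✓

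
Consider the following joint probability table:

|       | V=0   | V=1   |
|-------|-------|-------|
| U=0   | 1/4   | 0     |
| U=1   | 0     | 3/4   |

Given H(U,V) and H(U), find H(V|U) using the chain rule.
From the chain rule: H(U,V) = H(U) + H(V|U)
Therefore: H(V|U) = H(U,V) - H(U)

H(U,V) = -[(1/4)·log₂(1/4) + (3/4)·log₂(3/4)]
  = 0.5000 + 0.3113
  = 0.8113 bits
Marginal P(U) (row sums):
  P(U=0) = 1/4 + 0 = 1/4
  P(U=1) = 0 + 3/4 = 3/4
H(U) = -[(1/4)·log₂(1/4) + (3/4)·log₂(3/4)]
  = 0.5000 + 0.3113
  = 0.8113 bits

H(V|U) = 0.8113 - 0.8113 = 0.0000 bits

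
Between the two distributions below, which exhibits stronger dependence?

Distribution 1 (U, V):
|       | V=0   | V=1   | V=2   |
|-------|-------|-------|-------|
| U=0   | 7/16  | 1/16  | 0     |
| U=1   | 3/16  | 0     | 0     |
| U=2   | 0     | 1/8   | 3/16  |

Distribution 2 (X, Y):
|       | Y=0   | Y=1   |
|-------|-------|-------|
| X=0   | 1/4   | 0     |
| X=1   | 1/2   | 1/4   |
Distribution 1 (U, V):
Marginal P(U) (row sums):
  P(U=0) = 7/16 + 1/16 + 0 = 1/2
  P(U=1) = 3/16 + 0 + 0 = 3/16
  P(U=2) = 0 + 1/8 + 3/16 = 5/16
Marginal P(V) (column sums):
  P(V=0) = 7/16 + 3/16 + 0 = 5/8
  P(V=1) = 1/16 + 0 + 1/8 = 3/16
  P(V=2) = 0 + 0 + 3/16 = 3/16

H(U) = -[(1/2)·log₂(1/2) + (3/16)·log₂(3/16) + (5/16)·log₂(5/16)]
  = 0.5000 + 0.4528 + 0.5244
  = 1.4772 bits
H(V) = -[(5/8)·log₂(5/8) + (3/16)·log₂(3/16) + (3/16)·log₂(3/16)]
  = 0.4238 + 0.4528 + 0.4528
  = 1.3294 bits
H(U,V) = -[(7/16)·log₂(7/16) + (1/16)·log₂(1/16) + (3/16)·log₂(3/16) + (1/8)·log₂(1/8) + (3/16)·log₂(3/16)]
  = 0.5218 + 0.2500 + 0.4528 + 0.3750 + 0.4528
  = 2.0524 bits

I(U;V) = H(U) + H(V) - H(U,V)
  = 1.4772 + 1.3294 - 2.0524
  = 0.7542 bits

Distribution 2 (X, Y):
Marginal P(X) (row sums):
  P(X=0) = 1/4 + 0 = 1/4
  P(X=1) = 1/2 + 1/4 = 3/4
Marginal P(Y) (column sums):
  P(Y=0) = 1/4 + 1/2 = 3/4
  P(Y=1) = 0 + 1/4 = 1/4

H(X) = -[(1/4)·log₂(1/4) + (3/4)·log₂(3/4)]
  = 0.5000 + 0.3113
  = 0.8113 bits
H(Y) = -[(3/4)·log₂(3/4) + (1/4)·log₂(1/4)]
  = 0.3113 + 0.5000
  = 0.8113 bits
H(X,Y) = -[(1/4)·log₂(1/4) + (1/2)·log₂(1/2) + (1/4)·log₂(1/4)]
  = 0.5000 + 0.5000 + 0.5000
  = 1.5000 bits

I(X;Y) = H(X) + H(Y) - H(X,Y)
  = 0.8113 + 0.8113 - 1.5000
  = 0.1226 bits

I(U;V) = 0.7542 bits > I(X;Y) = 0.1226 bits, so (U, V) has the higher mutual information (stronger dependence).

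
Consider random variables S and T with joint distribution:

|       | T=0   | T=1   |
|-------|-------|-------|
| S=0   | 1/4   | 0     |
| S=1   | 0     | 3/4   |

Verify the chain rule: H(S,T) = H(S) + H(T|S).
Left side:
H(S,T) = -[(1/4)·log₂(1/4) + (3/4)·log₂(3/4)]
  = 0.5000 + 0.3113
  = 0.8113 bits

Right side:
Marginal P(S) (row sums):
  P(S=0) = 1/4 + 0 = 1/4
  P(S=1) = 0 + 3/4 = 3/4
H(S) = -[(1/4)·log₂(1/4) + (3/4)·log₂(3/4)]
  = 0.5000 + 0.3113
  = 0.8113 bits
H(T|S) = -Σ P(S,T)·log₂ P(T|S), where P(T|S) = P(S,T) / P(S)
  (cells with P(S,T) = 0 contribute 0)
  (S=0,T=0): P(T|S) = (1/4)/(1/4) = 1;  -(1/4)·log₂(1) = 0.0000
  (S=1,T=1): P(T|S) = (3/4)/(3/4) = 1;  -(3/4)·log₂(1) = 0.0000
H(T|S) = 0.0000 + 0.0000
  = 0.0000 bits
H(S) + H(T|S) = 0.8113 + 0.0000 = 0.8113 bits

Both sides equal 0.8113 bits, so the chain rule holds ✓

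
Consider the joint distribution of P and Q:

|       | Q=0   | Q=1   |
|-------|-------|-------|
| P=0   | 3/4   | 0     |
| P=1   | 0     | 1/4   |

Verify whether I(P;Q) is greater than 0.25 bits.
Marginal P(P) (row sums):
  P(P=0) = 3/4 + 0 = 3/4
  P(P=1) = 0 + 1/4 = 1/4
Marginal P(Q) (column sums):
  P(Q=0) = 3/4 + 0 = 3/4
  P(Q=1) = 0 + 1/4 = 1/4

H(P) = -[(3/4)·log₂(3/4) + (1/4)·log₂(1/4)]
  = 0.3113 + 0.5000
  = 0.8113 bits
H(Q) = -[(3/4)·log₂(3/4) + (1/4)·log₂(1/4)]
  = 0.3113 + 0.5000
  = 0.8113 bits
H(P,Q) = -[(3/4)·log₂(3/4) + (1/4)·log₂(1/4)]
  = 0.3113 + 0.5000
  = 0.8113 bits

I(P;Q) = H(P) + H(Q) - H(P,Q)
  = 0.8113 + 0.8113 - 0.8113
  = 0.8113 bits

Yes. I(P;Q) = 0.8113 bits, which is > 0.25 bits.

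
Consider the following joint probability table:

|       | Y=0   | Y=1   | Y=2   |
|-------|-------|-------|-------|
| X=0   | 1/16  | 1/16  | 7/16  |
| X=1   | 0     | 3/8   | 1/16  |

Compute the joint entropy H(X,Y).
H(X,Y) = -Σ P(X,Y) log₂ P(X,Y), summed over the non-zero cells:
H(X,Y) = -[(1/16)·log₂(1/16) + (1/16)·log₂(1/16) + (7/16)·log₂(7/16) + (3/8)·log₂(3/8) + (1/16)·log₂(1/16)]
  = 0.2500 + 0.2500 + 0.5218 + 0.5306 + 0.2500
  = 1.8024 bits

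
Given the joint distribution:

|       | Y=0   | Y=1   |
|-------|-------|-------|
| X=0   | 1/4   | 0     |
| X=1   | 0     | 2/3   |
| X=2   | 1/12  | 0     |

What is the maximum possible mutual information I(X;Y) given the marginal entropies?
The upper bound on mutual information is I(X;Y) ≤ min(H(X), H(Y)).

Marginal P(X) (row sums):
  P(X=0) = 1/4 + 0 = 1/4
  P(X=1) = 0 + 2/3 = 2/3
  P(X=2) = 1/12 + 0 = 1/12
Marginal P(Y) (column sums):
  P(Y=0) = 1/4 + 0 + 1/12 = 1/3
  P(Y=1) = 0 + 2/3 + 0 = 2/3

H(X) = -[(1/4)·log₂(1/4) + (2/3)·log₂(2/3) + (1/12)·log₂(1/12)]
  = 0.5000 + 0.3900 + 0.2987
  = 1.1887 bits
H(Y) = -[(1/3)·log₂(1/3) + (2/3)·log₂(2/3)]
  = 0.5283 + 0.3900
  = 0.9183 bits

Maximum possible I(X;Y) = min(1.1887, 0.9183) = 0.9183 bits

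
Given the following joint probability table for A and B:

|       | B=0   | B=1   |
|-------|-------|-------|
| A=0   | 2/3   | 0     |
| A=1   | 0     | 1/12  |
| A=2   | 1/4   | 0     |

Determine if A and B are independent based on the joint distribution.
Marginal P(A) (row sums):
  P(A=0) = 2/3 + 0 = 2/3
  P(A=1) = 0 + 1/12 = 1/12
  P(A=2) = 1/4 + 0 = 1/4
Marginal P(B) (column sums):
  P(B=0) = 2/3 + 0 + 1/4 = 11/12
  P(B=1) = 0 + 1/12 + 0 = 1/12

A and B are independent iff P(A=i,B=j) = P(A=i)·P(B=j) for every cell.
  P(A=0)·P(B=0) = 2/3 × 11/12 = 11/18, but P(A=0,B=0) = 2/3 ✗

No, A and B are not independent. Quantitatively, I(A;B) > 0:

H(A) = -[(2/3)·log₂(2/3) + (1/12)·log₂(1/12) + (1/4)·log₂(1/4)]
  = 0.3900 + 0.2987 + 0.5000
  = 1.1887 bits
H(B) = -[(11/12)·log₂(11/12) + (1/12)·log₂(1/12)]
  = 0.1151 + 0.2987
  = 0.4138 bits
H(A,B) = -[(2/3)·log₂(2/3) + (1/12)·log₂(1/12) + (1/4)·log₂(1/4)]
  = 0.3900 + 0.2987 + 0.5000
  = 1.1887 bits
I(A;B) = H(A) + H(B) - H(A,B) = 1.1887 + 0.4138 - 1.1887 = 0.4138 bits > 0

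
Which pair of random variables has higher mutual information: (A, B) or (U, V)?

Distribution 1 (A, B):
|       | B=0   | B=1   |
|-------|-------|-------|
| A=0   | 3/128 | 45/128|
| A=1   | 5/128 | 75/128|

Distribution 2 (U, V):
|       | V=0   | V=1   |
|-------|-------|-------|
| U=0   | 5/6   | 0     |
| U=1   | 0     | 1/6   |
Distribution 1 (A, B):
Marginal P(A) (row sums):
  P(A=0) = 3/128 + 45/128 = 3/8
  P(A=1) = 5/128 + 75/128 = 5/8
Marginal P(B) (column sums):
  P(B=0) = 3/128 + 5/128 = 1/16
  P(B=1) = 45/128 + 75/128 = 15/16

H(A) = -[(3/8)·log₂(3/8) + (5/8)·log₂(5/8)]
  = 0.5306 + 0.4238
  = 0.9544 bits
H(B) = -[(1/16)·log₂(1/16) + (15/16)·log₂(15/16)]
  = 0.2500 + 0.0873
  = 0.3373 bits
H(A,B) = -[(3/128)·log₂(3/128) + (45/128)·log₂(45/128) + (5/128)·log₂(5/128) + (75/128)·log₂(75/128)]
  = 0.1269 + 0.5302 + 0.1827 + 0.4519
  = 1.2917 bits

I(A;B) = H(A) + H(B) - H(A,B)
  = 0.9544 + 0.3373 - 1.2917
  = 0.0000 bits

Distribution 2 (U, V):
Marginal P(U) (row sums):
  P(U=0) = 5/6 + 0 = 5/6
  P(U=1) = 0 + 1/6 = 1/6
Marginal P(V) (column sums):
  P(V=0) = 5/6 + 0 = 5/6
  P(V=1) = 0 + 1/6 = 1/6

H(U) = -[(5/6)·log₂(5/6) + (1/6)·log₂(1/6)]
  = 0.2192 + 0.4308
  = 0.6500 bits
H(V) = -[(5/6)·log₂(5/6) + (1/6)·log₂(1/6)]
  = 0.2192 + 0.4308
  = 0.6500 bits
H(U,V) = -[(5/6)·log₂(5/6) + (1/6)·log₂(1/6)]
  = 0.2192 + 0.4308
  = 0.6500 bits

I(U;V) = H(U) + H(V) - H(U,V)
  = 0.6500 + 0.6500 - 0.6500
  = 0.6500 bits

I(U;V) = 0.6500 bits > I(A;B) = 0.0000 bits, so (U, V) has the higher mutual information (stronger dependence).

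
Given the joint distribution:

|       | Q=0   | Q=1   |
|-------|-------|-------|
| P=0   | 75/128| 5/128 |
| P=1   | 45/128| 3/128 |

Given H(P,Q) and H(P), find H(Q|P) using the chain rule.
From the chain rule: H(P,Q) = H(P) + H(Q|P)
Therefore: H(Q|P) = H(P,Q) - H(P)

H(P,Q) = -[(75/128)·log₂(75/128) + (5/128)·log₂(5/128) + (45/128)·log₂(45/128) + (3/128)·log₂(3/128)]
  = 0.4519 + 0.1827 + 0.5302 + 0.1269
  = 1.2917 bits
Marginal P(P) (row sums):
  P(P=0) = 75/128 + 5/128 = 5/8
  P(P=1) = 45/128 + 3/128 = 3/8
H(P) = -[(5/8)·log₂(5/8) + (3/8)·log₂(3/8)]
  = 0.4238 + 0.5306
  = 0.9544 bits

H(Q|P) = 1.2917 - 0.9544 = 0.3373 bits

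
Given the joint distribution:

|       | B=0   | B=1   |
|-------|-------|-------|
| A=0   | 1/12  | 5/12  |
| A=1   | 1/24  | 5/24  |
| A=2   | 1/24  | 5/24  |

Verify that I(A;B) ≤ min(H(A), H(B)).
Marginal P(A) (row sums):
  P(A=0) = 1/12 + 5/12 = 1/2
  P(A=1) = 1/24 + 5/24 = 1/4
  P(A=2) = 1/24 + 5/24 = 1/4
Marginal P(B) (column sums):
  P(B=0) = 1/12 + 1/24 + 1/24 = 1/6
  P(B=1) = 5/12 + 5/24 + 5/24 = 5/6

H(A) = -[(1/2)·log₂(1/2) + (1/4)·log₂(1/4) + (1/4)·log₂(1/4)]
  = 0.5000 + 0.5000 + 0.5000
  = 1.5000 bits
H(B) = -[(1/6)·log₂(1/6) + (5/6)·log₂(5/6)]
  = 0.4308 + 0.2192
  = 0.6500 bits
H(A,B) = -[(1/12)·log₂(1/12) + (5/12)·log₂(5/12) + (1/24)·log₂(1/24) + (5/24)·log₂(5/24) + (1/24)·log₂(1/24) + (5/24)·log₂(5/24)]
  = 0.2987 + 0.5263 + 0.1910 + 0.4715 + 0.1910 + 0.4715
  = 2.1500 bits

I(A;B) = H(A) + H(B) - H(A,B)
  = 1.5000 + 0.6500 - 2.1500
  = 0.0000 bits

min(H(A), H(B)) = min(1.5000, 0.6500) = 0.6500 bits
Since 0.0000 ≤ 0.6500, the bound is satisfied ✓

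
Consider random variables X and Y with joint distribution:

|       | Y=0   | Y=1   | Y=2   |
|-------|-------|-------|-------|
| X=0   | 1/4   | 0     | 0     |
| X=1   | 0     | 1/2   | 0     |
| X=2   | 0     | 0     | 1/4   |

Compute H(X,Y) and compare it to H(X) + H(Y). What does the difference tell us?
Marginal P(X) (row sums):
  P(X=0) = 1/4 + 0 + 0 = 1/4
  P(X=1) = 0 + 1/2 + 0 = 1/2
  P(X=2) = 0 + 0 + 1/4 = 1/4
Marginal P(Y) (column sums):
  P(Y=0) = 1/4 + 0 + 0 = 1/4
  P(Y=1) = 0 + 1/2 + 0 = 1/2
  P(Y=2) = 0 + 0 + 1/4 = 1/4

H(X,Y) = -[(1/4)·log₂(1/4) + (1/2)·log₂(1/2) + (1/4)·log₂(1/4)]
  = 0.5000 + 0.5000 + 0.5000
  = 1.5000 bits
H(X) = -[(1/4)·log₂(1/4) + (1/2)·log₂(1/2) + (1/4)·log₂(1/4)]
  = 0.5000 + 0.5000 + 0.5000
  = 1.5000 bits
H(Y) = -[(1/4)·log₂(1/4) + (1/2)·log₂(1/2) + (1/4)·log₂(1/4)]
  = 0.5000 + 0.5000 + 0.5000
  = 1.5000 bits

H(X) + H(Y) = 1.5000 + 1.5000 = 3.0000 bits
Difference: H(X) + H(Y) - H(X,Y) = 3.0000 - 1.5000 = 1.5000 bits = I(X;Y)

The difference is the mutual information; it is positive here, so X and Y are dependent (knowing one reduces uncertainty about the other by 1.5000 bits).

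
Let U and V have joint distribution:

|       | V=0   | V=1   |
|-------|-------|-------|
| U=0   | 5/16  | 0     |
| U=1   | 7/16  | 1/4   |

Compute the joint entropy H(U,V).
H(U,V) = -Σ P(U,V) log₂ P(U,V), summed over the non-zero cells:
H(U,V) = -[(5/16)·log₂(5/16) + (7/16)·log₂(7/16) + (1/4)·log₂(1/4)]
  = 0.5244 + 0.5218 + 0.5000
  = 1.5462 bits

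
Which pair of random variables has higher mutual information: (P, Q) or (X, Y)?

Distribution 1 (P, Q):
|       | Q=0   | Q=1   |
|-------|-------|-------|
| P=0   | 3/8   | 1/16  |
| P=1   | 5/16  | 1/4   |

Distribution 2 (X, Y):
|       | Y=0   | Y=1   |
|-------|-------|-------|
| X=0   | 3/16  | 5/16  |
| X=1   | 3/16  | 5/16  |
Distribution 1 (P, Q):
Marginal P(P) (row sums):
  P(P=0) = 3/8 + 1/16 = 7/16
  P(P=1) = 5/16 + 1/4 = 9/16
Marginal P(Q) (column sums):
  P(Q=0) = 3/8 + 5/16 = 11/16
  P(Q=1) = 1/16 + 1/4 = 5/16

H(P) = -[(7/16)·log₂(7/16) + (9/16)·log₂(9/16)]
  = 0.5218 + 0.4669
  = 0.9887 bits
H(Q) = -[(11/16)·log₂(11/16) + (5/16)·log₂(5/16)]
  = 0.3716 + 0.5244
  = 0.8960 bits
H(P,Q) = -[(3/8)·log₂(3/8) + (1/16)·log₂(1/16) + (5/16)·log₂(5/16) + (1/4)·log₂(1/4)]
  = 0.5306 + 0.2500 + 0.5244 + 0.5000
  = 1.8050 bits

I(P;Q) = H(P) + H(Q) - H(P,Q)
  = 0.9887 + 0.8960 - 1.8050
  = 0.0797 bits

Distribution 2 (X, Y):
Marginal P(X) (row sums):
  P(X=0) = 3/16 + 5/16 = 1/2
  P(X=1) = 3/16 + 5/16 = 1/2
Marginal P(Y) (column sums):
  P(Y=0) = 3/16 + 3/16 = 3/8
  P(Y=1) = 5/16 + 5/16 = 5/8

H(X) = -[(1/2)·log₂(1/2) + (1/2)·log₂(1/2)]
  = 0.5000 + 0.5000
  = 1.0000 bits
H(Y) = -[(3/8)·log₂(3/8) + (5/8)·log₂(5/8)]
  = 0.5306 + 0.4238
  = 0.9544 bits
H(X,Y) = -[(3/16)·log₂(3/16) + (5/16)·log₂(5/16) + (3/16)·log₂(3/16) + (5/16)·log₂(5/16)]
  = 0.4528 + 0.5244 + 0.4528 + 0.5244
  = 1.9544 bits

I(X;Y) = H(X) + H(Y) - H(X,Y)
  = 1.0000 + 0.9544 - 1.9544
  = 0.0000 bits

I(P;Q) = 0.0797 bits > I(X;Y) = 0.0000 bits, so (P, Q) has the higher mutual information (stronger dependence).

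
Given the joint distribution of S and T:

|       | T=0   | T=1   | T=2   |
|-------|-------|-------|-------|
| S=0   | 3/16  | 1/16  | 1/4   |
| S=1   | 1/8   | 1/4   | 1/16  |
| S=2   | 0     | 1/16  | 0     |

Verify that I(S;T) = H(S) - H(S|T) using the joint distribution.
Left side, from I(S;T) = H(S) + H(T) - H(S,T):
Marginal P(S) (row sums):
  P(S=0) = 3/16 + 1/16 + 1/4 = 1/2
  P(S=1) = 1/8 + 1/4 + 1/16 = 7/16
  P(S=2) = 0 + 1/16 + 0 = 1/16
Marginal P(T) (column sums):
  P(T=0) = 3/16 + 1/8 + 0 = 5/16
  P(T=1) = 1/16 + 1/4 + 1/16 = 3/8
  P(T=2) = 1/4 + 1/16 + 0 = 5/16

H(S) = -[(1/2)·log₂(1/2) + (7/16)·log₂(7/16) + (1/16)·log₂(1/16)]
  = 0.5000 + 0.5218 + 0.2500
  = 1.2718 bits
H(T) = -[(5/16)·log₂(5/16) + (3/8)·log₂(3/8) + (5/16)·log₂(5/16)]
  = 0.5244 + 0.5306 + 0.5244
  = 1.5794 bits
H(S,T) = -[(3/16)·log₂(3/16) + (1/16)·log₂(1/16) + (1/4)·log₂(1/4) + (1/8)·log₂(1/8) + (1/4)·log₂(1/4) + (1/16)·log₂(1/16) + (1/16)·log₂(1/16)]
  = 0.4528 + 0.2500 + 0.5000 + 0.3750 + 0.5000 + 0.2500 + 0.2500
  = 2.5778 bits

I(S;T) = H(S) + H(T) - H(S,T)
  = 1.2718 + 1.5794 - 2.5778
  = 0.2734 bits

Right side, with H(S|T) computed directly from the conditional probabilities:
H(S|T) = -Σ P(S,T)·log₂ P(S|T), where P(S|T) = P(S,T) / P(T)
  (cells with P(S,T) = 0 contribute 0)
  (S=0,T=0): P(S|T) = (3/16)/(5/16) = 3/5;  -(3/16)·log₂(3/5) = 0.1382
  (S=0,T=1): P(S|T) = (1/16)/(3/8) = 1/6;  -(1/16)·log₂(1/6) = 0.1616
  (S=0,T=2): P(S|T) = (1/4)/(5/16) = 4/5;  -(1/4)·log₂(4/5) = 0.0805
  (S=1,T=0): P(S|T) = (1/8)/(5/16) = 2/5;  -(1/8)·log₂(2/5) = 0.1652
  (S=1,T=1): P(S|T) = (1/4)/(3/8) = 2/3;  -(1/4)·log₂(2/3) = 0.1462
  (S=1,T=2): P(S|T) = (1/16)/(5/16) = 1/5;  -(1/16)·log₂(1/5) = 0.1451
  (S=2,T=1): P(S|T) = (1/16)/(3/8) = 1/6;  -(1/16)·log₂(1/6) = 0.1616
H(S|T) = 0.1382 + 0.1616 + 0.0805 + 0.1652 + 0.1462 + 0.1451 + 0.1616
  = 0.9984 bits
H(S) - H(S|T) = 1.2718 - 0.9984 = 0.2734 bits

Both sides equal 0.2734 bits, so I(S;T) = H(S) - H(S|T) ✓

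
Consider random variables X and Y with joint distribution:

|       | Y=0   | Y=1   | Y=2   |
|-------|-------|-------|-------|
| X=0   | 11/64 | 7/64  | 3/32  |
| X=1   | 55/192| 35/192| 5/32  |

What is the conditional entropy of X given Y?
Marginal P(Y) (column sums):
  P(Y=0) = 11/64 + 55/192 = 11/24
  P(Y=1) = 7/64 + 35/192 = 7/24
  P(Y=2) = 3/32 + 5/32 = 1/4

H(X|Y) = -Σ P(X,Y)·log₂ P(X|Y), where P(X|Y) = P(X,Y) / P(Y)
  (X=0,Y=0): P(X|Y) = (11/64)/(11/24) = 3/8;  -(11/64)·log₂(3/8) = 0.2432
  (X=0,Y=1): P(X|Y) = (7/64)/(7/24) = 3/8;  -(7/64)·log₂(3/8) = 0.1548
  (X=0,Y=2): P(X|Y) = (3/32)/(1/4) = 3/8;  -(3/32)·log₂(3/8) = 0.1327
  (X=1,Y=0): P(X|Y) = (55/192)/(11/24) = 5/8;  -(55/192)·log₂(5/8) = 0.1942
  (X=1,Y=1): P(X|Y) = (35/192)/(7/24) = 5/8;  -(35/192)·log₂(5/8) = 0.1236
  (X=1,Y=2): P(X|Y) = (5/32)/(1/4) = 5/8;  -(5/32)·log₂(5/8) = 0.1059
H(X|Y) = 0.2432 + 0.1548 + 0.1327 + 0.1942 + 0.1236 + 0.1059
  = 0.9544 bits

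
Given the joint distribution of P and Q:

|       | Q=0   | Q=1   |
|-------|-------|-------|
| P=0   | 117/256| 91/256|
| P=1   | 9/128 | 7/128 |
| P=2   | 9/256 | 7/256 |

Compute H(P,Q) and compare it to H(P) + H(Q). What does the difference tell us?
Marginal P(P) (row sums):
  P(P=0) = 117/256 + 91/256 = 13/16
  P(P=1) = 9/128 + 7/128 = 1/8
  P(P=2) = 9/256 + 7/256 = 1/16
Marginal P(Q) (column sums):
  P(Q=0) = 117/256 + 9/128 + 9/256 = 9/16
  P(Q=1) = 91/256 + 7/128 + 7/256 = 7/16

H(P,Q) = -[(117/256)·log₂(117/256) + (91/256)·log₂(91/256) + (9/128)·log₂(9/128) + (7/128)·log₂(7/128) + (9/256)·log₂(9/256) + (7/256)·log₂(7/256)]
  = 0.5163 + 0.5304 + 0.2693 + 0.2293 + 0.1698 + 0.1420
  = 1.8571 bits
H(P) = -[(13/16)·log₂(13/16) + (1/8)·log₂(1/8) + (1/16)·log₂(1/16)]
  = 0.2434 + 0.3750 + 0.2500
  = 0.8684 bits
H(Q) = -[(9/16)·log₂(9/16) + (7/16)·log₂(7/16)]
  = 0.4669 + 0.5218
  = 0.9887 bits

H(P) + H(Q) = 0.8684 + 0.9887 = 1.8571 bits
Difference: H(P) + H(Q) - H(P,Q) = 1.8571 - 1.8571 = 0.0000 bits = I(P;Q)

The difference is the mutual information; it is 0 here, so P and Q are independent (the joint entropy equals the sum of the marginal entropies).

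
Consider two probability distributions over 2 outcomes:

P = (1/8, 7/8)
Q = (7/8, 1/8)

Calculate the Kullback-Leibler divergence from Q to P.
D(P||Q) = Σ P(i) log₂(P(i)/Q(i))
  i=0: (1/8) × log₂((1/8)/(7/8)) = (1/8) × log₂(1/7) = -0.3509
  i=1: (7/8) × log₂((7/8)/(1/8)) = (7/8) × log₂(7) = 2.4564
D(P||Q) = -0.3509 + 2.4564
  = 2.1055 bits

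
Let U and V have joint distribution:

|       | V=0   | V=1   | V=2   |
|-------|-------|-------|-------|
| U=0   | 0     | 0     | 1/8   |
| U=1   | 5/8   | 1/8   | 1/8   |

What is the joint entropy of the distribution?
H(U,V) = -Σ P(U,V) log₂ P(U,V), summed over the non-zero cells:
H(U,V) = -[(1/8)·log₂(1/8) + (5/8)·log₂(5/8) + (1/8)·log₂(1/8) + (1/8)·log₂(1/8)]
  = 0.3750 + 0.4238 + 0.3750 + 0.3750
  = 1.5488 bits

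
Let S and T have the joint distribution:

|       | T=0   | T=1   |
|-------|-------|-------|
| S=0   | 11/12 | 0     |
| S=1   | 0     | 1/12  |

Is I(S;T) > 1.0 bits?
Marginal P(S) (row sums):
  P(S=0) = 11/12 + 0 = 11/12
  P(S=1) = 0 + 1/12 = 1/12
Marginal P(T) (column sums):
  P(T=0) = 11/12 + 0 = 11/12
  P(T=1) = 0 + 1/12 = 1/12

H(S) = -[(11/12)·log₂(11/12) + (1/12)·log₂(1/12)]
  = 0.1151 + 0.2987
  = 0.4138 bits
H(T) = -[(11/12)·log₂(11/12) + (1/12)·log₂(1/12)]
  = 0.1151 + 0.2987
  = 0.4138 bits
H(S,T) = -[(11/12)·log₂(11/12) + (1/12)·log₂(1/12)]
  = 0.1151 + 0.2987
  = 0.4138 bits

I(S;T) = H(S) + H(T) - H(S,T)
  = 0.4138 + 0.4138 - 0.4138
  = 0.4138 bits

No. I(S;T) = 0.4138 bits, which is ≤ 1.0 bits.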